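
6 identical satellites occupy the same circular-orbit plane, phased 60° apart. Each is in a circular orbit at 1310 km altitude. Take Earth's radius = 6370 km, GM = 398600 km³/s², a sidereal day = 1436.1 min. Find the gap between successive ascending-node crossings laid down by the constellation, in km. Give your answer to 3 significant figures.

Semi-major axis a = 6370 + 1310 = 7680 km. Period T = 2π√(a³/μ) = 2π√(7680³/398600) = 6698.1 s = 111.64 min.
Single-satellite node shift = (6698.1/86166) × 360° = 27.98°.
With 6 satellites evenly phased, successive equator crossings are 27.98/6 = 4.664° apart.
That is 4.664 × 111.2 = 519 km at the equator.

519 km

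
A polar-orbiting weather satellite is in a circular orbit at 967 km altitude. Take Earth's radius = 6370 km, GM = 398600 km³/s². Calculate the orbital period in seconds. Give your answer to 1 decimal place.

Semi-major axis a = 6370 + 967 = 7337 km. Period T = 2π√(a³/μ) = 2π√(7337³/398600) = 6254.4 s = 104.24 min.

6254.4 seconds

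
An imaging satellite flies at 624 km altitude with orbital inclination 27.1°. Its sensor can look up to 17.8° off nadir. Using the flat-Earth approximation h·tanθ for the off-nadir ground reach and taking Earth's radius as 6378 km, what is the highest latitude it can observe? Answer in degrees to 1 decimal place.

For a prograde orbit the ground track reaches latitude ±i = ±27.1°.
Sensor half-swath on the ground ≈ 624·tan(17.8°) = 200 km = 1.80° of latitude.
Maximum observable latitude ≈ 27.1 + 1.80 = 28.9°.

28.9°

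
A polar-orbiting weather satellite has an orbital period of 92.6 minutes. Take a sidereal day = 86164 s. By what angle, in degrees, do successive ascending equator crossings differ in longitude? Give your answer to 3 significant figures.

T = 92.6 min = 5556.0 s.
During one orbit Earth rotates (5556.0 / 86164) × 360° = 23.21°.

23.2°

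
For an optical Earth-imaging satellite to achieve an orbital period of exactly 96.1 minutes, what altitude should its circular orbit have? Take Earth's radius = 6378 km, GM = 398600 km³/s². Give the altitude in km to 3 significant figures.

T = 96.1 min = 5766.0 s.
From T = 2π√(a³/μ): a = (μ T²/4π²)^(1/3) = (398600 × 5766.0² / 4π²)^(1/3) = 6950 km.
Altitude h = a − R = 6950 − 6378 = 572 km.

572 km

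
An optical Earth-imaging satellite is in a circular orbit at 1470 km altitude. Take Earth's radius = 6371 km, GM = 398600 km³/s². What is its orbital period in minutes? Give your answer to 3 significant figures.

Semi-major axis a = 6371 + 1470 = 7841 km. Period T = 2π√(a³/μ) = 2π√(7841³/398600) = 6909.8 s = 115.16 min.

115 min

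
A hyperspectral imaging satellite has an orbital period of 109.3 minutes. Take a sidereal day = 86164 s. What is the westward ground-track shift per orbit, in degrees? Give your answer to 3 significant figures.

27.4°

T = 109.3 min = 6558.0 s.
During one orbit Earth rotates (6558.0 / 86164) × 360° = 27.40°.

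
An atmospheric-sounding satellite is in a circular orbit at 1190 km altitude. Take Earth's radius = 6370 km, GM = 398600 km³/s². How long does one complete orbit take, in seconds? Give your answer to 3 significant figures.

6540 seconds

Semi-major axis a = 6370 + 1190 = 7560 km. Period T = 2π√(a³/μ) = 2π√(7560³/398600) = 6541.7 s = 109.03 min.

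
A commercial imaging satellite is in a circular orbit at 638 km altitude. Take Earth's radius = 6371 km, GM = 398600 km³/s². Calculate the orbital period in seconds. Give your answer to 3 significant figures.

Semi-major axis a = 6371 + 638 = 7009 km. Period T = 2π√(a³/μ) = 2π√(7009³/398600) = 5839.8 s = 97.33 min.

5840 seconds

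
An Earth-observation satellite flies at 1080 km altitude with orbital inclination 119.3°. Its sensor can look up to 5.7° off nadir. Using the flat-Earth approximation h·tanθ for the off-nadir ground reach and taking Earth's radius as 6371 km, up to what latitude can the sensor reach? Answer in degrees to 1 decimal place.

61.7°

Retrograde orbit: the ground track reaches ±(180° − i) = ±(180 − 119.3) = ±60.7°.
Sensor half-swath on the ground ≈ 1080·tan(5.7°) = 108 km = 0.97° of latitude.
Maximum observable latitude ≈ 60.7 + 0.97 = 61.7°.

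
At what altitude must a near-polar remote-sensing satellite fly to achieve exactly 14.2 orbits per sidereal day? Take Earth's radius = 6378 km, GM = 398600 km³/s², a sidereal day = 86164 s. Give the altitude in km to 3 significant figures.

Required period T = 86164 / 14.2 = 6067.9 s.
From T = 2π√(a³/μ): a = (μ T²/4π²)^(1/3) = (398600 × 6067.9² / 4π²)^(1/3) = 7190 km.
Altitude h = a − R = 7190 − 6378 = 812 km.

812 km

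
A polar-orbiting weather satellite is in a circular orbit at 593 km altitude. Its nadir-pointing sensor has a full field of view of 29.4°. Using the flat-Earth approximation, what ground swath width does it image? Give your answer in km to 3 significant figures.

Half-angle = 29.4°/2 = 14.7°.
Swath width ≈ 2h·tan(θ/2) = 2 × 593 × tan(14.7°) = 311.1 km.

311 km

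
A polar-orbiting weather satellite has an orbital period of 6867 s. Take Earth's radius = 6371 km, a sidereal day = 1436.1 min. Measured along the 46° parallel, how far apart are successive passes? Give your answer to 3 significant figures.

2220 km

Node shift per orbit = (6867.0/86166) × 360° = 28.69°.
Equatorial spacing = 28.69 × 111.2 km/° = 3190 km.
At 46° latitude, spacing = 3190 × cos(46°) = 2216 km.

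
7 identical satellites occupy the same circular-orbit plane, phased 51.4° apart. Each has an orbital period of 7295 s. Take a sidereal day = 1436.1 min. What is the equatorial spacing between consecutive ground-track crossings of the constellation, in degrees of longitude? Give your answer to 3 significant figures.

4.35°

Single-satellite node shift = (7295.0/86166) × 360° = 30.48°.
With 7 satellites evenly phased, successive equator crossings are 30.48/7 = 4.354° apart.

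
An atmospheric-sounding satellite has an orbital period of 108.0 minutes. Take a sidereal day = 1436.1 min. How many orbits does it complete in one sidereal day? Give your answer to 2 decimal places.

13.30

T = 108.0 min = 6480.0 s.
Orbits per sidereal day = 86166 / 6480.0 = 13.297.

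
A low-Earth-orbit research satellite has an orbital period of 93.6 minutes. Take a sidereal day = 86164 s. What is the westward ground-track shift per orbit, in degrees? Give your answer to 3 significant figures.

23.5°

T = 93.6 min = 5616.0 s.
During one orbit Earth rotates (5616.0 / 86164) × 360° = 23.46°.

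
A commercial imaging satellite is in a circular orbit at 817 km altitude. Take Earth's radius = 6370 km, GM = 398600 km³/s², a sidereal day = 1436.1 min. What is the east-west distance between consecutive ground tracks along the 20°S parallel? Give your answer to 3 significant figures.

Semi-major axis a = 6370 + 817 = 7187 km. Period T = 2π√(a³/μ) = 2π√(7187³/398600) = 6063.6 s = 101.06 min.
Node shift per orbit = (6063.6/86166) × 360° = 25.33°.
Equatorial spacing = 25.33 × 111.2 km/° = 2817 km.
At 20° latitude, spacing = 2817 × cos(20°) = 2647 km.

2650 km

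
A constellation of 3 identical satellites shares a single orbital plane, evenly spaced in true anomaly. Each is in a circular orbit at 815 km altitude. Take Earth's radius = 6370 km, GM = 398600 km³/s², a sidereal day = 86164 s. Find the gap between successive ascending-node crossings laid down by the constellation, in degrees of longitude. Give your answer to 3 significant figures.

8.44°

Semi-major axis a = 6370 + 815 = 7185 km. Period T = 2π√(a³/μ) = 2π√(7185³/398600) = 6061.1 s = 101.02 min.
Single-satellite node shift = (6061.1/86164) × 360° = 25.32°.
With 3 satellites evenly phased, successive equator crossings are 25.32/3 = 8.441° apart.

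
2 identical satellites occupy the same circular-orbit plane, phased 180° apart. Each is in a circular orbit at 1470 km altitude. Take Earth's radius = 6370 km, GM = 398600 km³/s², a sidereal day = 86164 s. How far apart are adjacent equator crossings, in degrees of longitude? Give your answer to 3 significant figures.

Semi-major axis a = 6370 + 1470 = 7840 km. Period T = 2π√(a³/μ) = 2π√(7840³/398600) = 6908.5 s = 115.14 min.
Single-satellite node shift = (6908.5/86164) × 360° = 28.86°.
With 2 satellites evenly phased, successive equator crossings are 28.86/2 = 14.432° apart.

14.4°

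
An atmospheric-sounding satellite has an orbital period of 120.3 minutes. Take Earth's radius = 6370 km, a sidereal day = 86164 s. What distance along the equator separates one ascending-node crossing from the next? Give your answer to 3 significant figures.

T = 120.3 min = 7218.0 s.
During one orbit Earth rotates (7218.0 / 86164) × 360° = 30.16°.
At the equator that is 30.16° × (2π·6370/360) km/° = 30.16 × 111.2 = 3353 km.

3350 km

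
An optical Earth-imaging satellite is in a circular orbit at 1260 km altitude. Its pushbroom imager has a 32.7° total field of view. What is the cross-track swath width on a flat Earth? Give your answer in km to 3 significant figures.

Half-angle = 32.7°/2 = 16.35°.
Swath width ≈ 2h·tan(θ/2) = 2 × 1260 × tan(16.35°) = 739.3 km.

739 km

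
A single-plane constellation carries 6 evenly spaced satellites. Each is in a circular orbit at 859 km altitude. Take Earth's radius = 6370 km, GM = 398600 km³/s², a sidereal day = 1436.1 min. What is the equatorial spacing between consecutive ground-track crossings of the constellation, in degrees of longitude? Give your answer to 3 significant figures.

Semi-major axis a = 6370 + 859 = 7229 km. Period T = 2π√(a³/μ) = 2π√(7229³/398600) = 6116.9 s = 101.95 min.
Single-satellite node shift = (6116.9/86166) × 360° = 25.56°.
With 6 satellites evenly phased, successive equator crossings are 25.56/6 = 4.259° apart.

4.26°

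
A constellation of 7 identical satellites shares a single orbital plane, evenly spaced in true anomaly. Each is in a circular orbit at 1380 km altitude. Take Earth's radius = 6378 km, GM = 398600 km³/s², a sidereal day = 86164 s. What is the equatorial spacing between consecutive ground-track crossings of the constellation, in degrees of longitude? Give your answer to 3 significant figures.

4.06°

Semi-major axis a = 6378 + 1380 = 7758 km. Period T = 2π√(a³/μ) = 2π√(7758³/398600) = 6800.4 s = 113.34 min.
Single-satellite node shift = (6800.4/86164) × 360° = 28.41°.
With 7 satellites evenly phased, successive equator crossings are 28.41/7 = 4.059° apart.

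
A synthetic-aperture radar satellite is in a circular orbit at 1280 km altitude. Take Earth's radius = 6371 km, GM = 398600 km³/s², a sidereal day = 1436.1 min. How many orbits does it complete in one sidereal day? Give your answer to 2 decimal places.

Semi-major axis a = 6371 + 1280 = 7651 km. Period T = 2π√(a³/μ) = 2π√(7651³/398600) = 6660.2 s = 111.00 min.
Orbits per sidereal day = 86166 / 6660.2 = 12.937.

12.94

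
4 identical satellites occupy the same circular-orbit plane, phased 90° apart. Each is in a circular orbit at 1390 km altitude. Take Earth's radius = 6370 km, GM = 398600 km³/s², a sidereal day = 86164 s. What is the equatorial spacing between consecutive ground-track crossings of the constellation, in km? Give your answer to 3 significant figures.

790 km

Semi-major axis a = 6370 + 1390 = 7760 km. Period T = 2π√(a³/μ) = 2π√(7760³/398600) = 6803.1 s = 113.38 min.
Single-satellite node shift = (6803.1/86164) × 360° = 28.42°.
With 4 satellites evenly phased, successive equator crossings are 28.42/4 = 7.106° apart.
That is 7.106 × 111.2 = 790 km at the equator.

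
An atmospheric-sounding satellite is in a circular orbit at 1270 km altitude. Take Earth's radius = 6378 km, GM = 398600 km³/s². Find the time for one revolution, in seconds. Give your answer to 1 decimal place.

6656.3 seconds

Semi-major axis a = 6378 + 1270 = 7648 km. Period T = 2π√(a³/μ) = 2π√(7648³/398600) = 6656.3 s = 110.94 min.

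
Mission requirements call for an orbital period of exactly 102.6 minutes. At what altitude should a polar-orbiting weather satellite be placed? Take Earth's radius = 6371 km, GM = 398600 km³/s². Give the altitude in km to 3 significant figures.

T = 102.6 min = 6156.0 s.
From T = 2π√(a³/μ): a = (μ T²/4π²)^(1/3) = (398600 × 6156.0² / 4π²)^(1/3) = 7260 km.
Altitude h = a − R = 7260 − 6371 = 889 km.

889 km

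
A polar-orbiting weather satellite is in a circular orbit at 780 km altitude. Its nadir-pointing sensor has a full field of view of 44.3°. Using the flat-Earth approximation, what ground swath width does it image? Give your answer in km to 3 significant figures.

Half-angle = 44.3°/2 = 22.15°.
Swath width ≈ 2h·tan(θ/2) = 2 × 780 × tan(22.15°) = 635.0 km.

635 km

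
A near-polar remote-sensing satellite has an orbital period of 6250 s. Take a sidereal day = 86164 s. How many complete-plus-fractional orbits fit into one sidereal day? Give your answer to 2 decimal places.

Orbits per sidereal day = 86164 / 6250.0 = 13.786.

13.79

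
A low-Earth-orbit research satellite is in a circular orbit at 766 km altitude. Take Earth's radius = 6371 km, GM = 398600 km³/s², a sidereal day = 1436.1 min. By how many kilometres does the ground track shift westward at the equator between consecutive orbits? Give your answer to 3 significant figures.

Semi-major axis a = 6371 + 766 = 7137 km. Period T = 2π√(a³/μ) = 2π√(7137³/398600) = 6000.5 s = 100.01 min.
During one orbit Earth rotates (6000.5 / 86166) × 360° = 25.07°.
At the equator that is 25.07° × (2π·6371/360) km/° = 25.07 × 111.2 = 2788 km.

2790 km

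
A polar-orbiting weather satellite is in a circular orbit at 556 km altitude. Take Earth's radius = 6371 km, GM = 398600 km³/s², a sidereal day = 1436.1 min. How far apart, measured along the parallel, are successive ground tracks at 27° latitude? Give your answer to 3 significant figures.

Semi-major axis a = 6371 + 556 = 6927 km. Period T = 2π√(a³/μ) = 2π√(6927³/398600) = 5737.6 s = 95.63 min.
Node shift per orbit = (5737.6/86166) × 360° = 23.97°.
Equatorial spacing = 23.97 × 111.2 km/° = 2666 km.
At 27° latitude, spacing = 2666 × cos(27°) = 2375 km.

2370 km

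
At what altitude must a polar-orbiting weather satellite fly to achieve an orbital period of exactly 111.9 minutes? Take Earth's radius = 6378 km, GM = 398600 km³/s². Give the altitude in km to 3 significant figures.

1310 km

T = 111.9 min = 6714.0 s.
From T = 2π√(a³/μ): a = (μ T²/4π²)^(1/3) = (398600 × 6714.0² / 4π²)^(1/3) = 7692 km.
Altitude h = a − R = 7692 − 6378 = 1314 km.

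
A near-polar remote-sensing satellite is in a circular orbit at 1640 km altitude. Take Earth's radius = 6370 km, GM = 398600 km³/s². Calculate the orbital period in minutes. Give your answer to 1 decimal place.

Semi-major axis a = 6370 + 1640 = 8010 km. Period T = 2π√(a³/μ) = 2π√(8010³/398600) = 7134.4 s = 118.91 min.

118.9 min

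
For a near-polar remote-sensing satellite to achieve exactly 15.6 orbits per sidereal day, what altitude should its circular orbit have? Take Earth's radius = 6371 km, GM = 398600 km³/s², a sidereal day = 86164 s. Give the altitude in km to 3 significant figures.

382 km

Required period T = 86164 / 15.6 = 5523.3 s.
From T = 2π√(a³/μ): a = (μ T²/4π²)^(1/3) = (398600 × 5523.3² / 4π²)^(1/3) = 6753 km.
Altitude h = a − R = 6753 − 6371 = 382 km.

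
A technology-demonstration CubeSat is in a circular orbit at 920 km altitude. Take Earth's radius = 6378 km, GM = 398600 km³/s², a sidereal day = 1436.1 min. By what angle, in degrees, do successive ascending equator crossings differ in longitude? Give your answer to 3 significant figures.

Semi-major axis a = 6378 + 920 = 7298 km. Period T = 2π√(a³/μ) = 2π√(7298³/398600) = 6204.6 s = 103.41 min.
During one orbit Earth rotates (6204.6 / 86166) × 360° = 25.92°.

25.9°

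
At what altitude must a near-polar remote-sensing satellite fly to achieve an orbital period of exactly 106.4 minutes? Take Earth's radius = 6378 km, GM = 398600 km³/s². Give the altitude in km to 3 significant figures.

T = 106.4 min = 6384.0 s.
From T = 2π√(a³/μ): a = (μ T²/4π²)^(1/3) = (398600 × 6384.0² / 4π²)^(1/3) = 7438 km.
Altitude h = a − R = 7438 − 6378 = 1060 km.

1060 km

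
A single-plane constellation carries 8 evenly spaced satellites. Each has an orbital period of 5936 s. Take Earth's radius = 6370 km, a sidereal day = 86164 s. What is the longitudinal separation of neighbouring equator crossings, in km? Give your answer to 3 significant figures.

Single-satellite node shift = (5936.0/86164) × 360° = 24.80°.
With 8 satellites evenly phased, successive equator crossings are 24.80/8 = 3.100° apart.
That is 3.100 × 111.2 = 345 km at the equator.

345 km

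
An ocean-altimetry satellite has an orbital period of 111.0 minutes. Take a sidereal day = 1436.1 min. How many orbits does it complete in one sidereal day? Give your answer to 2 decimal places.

12.94

T = 111.0 min = 6660.0 s.
Orbits per sidereal day = 86166 / 6660.0 = 12.938.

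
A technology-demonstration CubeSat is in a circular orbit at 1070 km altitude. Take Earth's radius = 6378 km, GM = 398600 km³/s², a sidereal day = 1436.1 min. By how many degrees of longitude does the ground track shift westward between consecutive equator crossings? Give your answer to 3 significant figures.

Semi-major axis a = 6378 + 1070 = 7448 km. Period T = 2π√(a³/μ) = 2π√(7448³/398600) = 6396.9 s = 106.62 min.
During one orbit Earth rotates (6396.9 / 86166) × 360° = 26.73°.

26.7°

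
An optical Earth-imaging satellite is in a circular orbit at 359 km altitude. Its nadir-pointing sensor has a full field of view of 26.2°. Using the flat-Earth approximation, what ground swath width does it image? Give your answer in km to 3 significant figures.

Half-angle = 26.2°/2 = 13.1°.
Swath width ≈ 2h·tan(θ/2) = 2 × 359 × tan(13.1°) = 167.1 km.

167 km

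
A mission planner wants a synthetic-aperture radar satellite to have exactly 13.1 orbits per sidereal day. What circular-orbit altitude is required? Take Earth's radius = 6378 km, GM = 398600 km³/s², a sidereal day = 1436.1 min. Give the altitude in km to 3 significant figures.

1210 km

Required period T = 86166 / 13.1 = 6577.6 s.
From T = 2π√(a³/μ): a = (μ T²/4π²)^(1/3) = (398600 × 6577.6² / 4π²)^(1/3) = 7588 km.
Altitude h = a − R = 7588 − 6378 = 1210 km.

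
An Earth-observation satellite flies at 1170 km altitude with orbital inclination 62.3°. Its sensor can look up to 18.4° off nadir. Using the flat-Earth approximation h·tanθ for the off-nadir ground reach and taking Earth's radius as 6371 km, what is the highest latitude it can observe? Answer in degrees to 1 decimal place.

For a prograde orbit the ground track reaches latitude ±i = ±62.3°.
Sensor half-swath on the ground ≈ 1170·tan(18.4°) = 389 km = 3.50° of latitude.
Maximum observable latitude ≈ 62.3 + 3.50 = 65.8°.

65.8°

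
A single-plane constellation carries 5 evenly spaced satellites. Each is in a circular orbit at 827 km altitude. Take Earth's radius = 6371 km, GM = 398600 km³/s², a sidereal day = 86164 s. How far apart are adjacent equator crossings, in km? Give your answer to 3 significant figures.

565 km

Semi-major axis a = 6371 + 827 = 7198 km. Period T = 2π√(a³/μ) = 2π√(7198³/398600) = 6077.6 s = 101.29 min.
Single-satellite node shift = (6077.6/86164) × 360° = 25.39°.
With 5 satellites evenly phased, successive equator crossings are 25.39/5 = 5.079° apart.
That is 5.079 × 111.2 = 565 km at the equator.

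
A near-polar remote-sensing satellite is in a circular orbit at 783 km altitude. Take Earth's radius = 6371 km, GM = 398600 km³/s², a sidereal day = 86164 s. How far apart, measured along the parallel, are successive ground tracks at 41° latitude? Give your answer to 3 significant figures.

Semi-major axis a = 6371 + 783 = 7154 km. Period T = 2π√(a³/μ) = 2π√(7154³/398600) = 6021.9 s = 100.37 min.
Node shift per orbit = (6021.9/86164) × 360° = 25.16°.
Equatorial spacing = 25.16 × 111.2 km/° = 2798 km.
At 41° latitude, spacing = 2798 × cos(41°) = 2111 km.

2110 km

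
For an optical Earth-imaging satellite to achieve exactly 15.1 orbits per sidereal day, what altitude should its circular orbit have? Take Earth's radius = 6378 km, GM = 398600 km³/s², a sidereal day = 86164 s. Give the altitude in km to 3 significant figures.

524 km

Required period T = 86164 / 15.1 = 5706.2 s.
From T = 2π√(a³/μ): a = (μ T²/4π²)^(1/3) = (398600 × 5706.2² / 4π²)^(1/3) = 6902 km.
Altitude h = a − R = 6902 − 6378 = 524 km.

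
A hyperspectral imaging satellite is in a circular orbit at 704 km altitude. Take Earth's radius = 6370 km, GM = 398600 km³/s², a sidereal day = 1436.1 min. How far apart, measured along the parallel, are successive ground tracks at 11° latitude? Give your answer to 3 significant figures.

2700 km

Semi-major axis a = 6370 + 704 = 7074 km. Period T = 2π√(a³/μ) = 2π√(7074³/398600) = 5921.2 s = 98.69 min.
Node shift per orbit = (5921.2/86166) × 360° = 24.74°.
Equatorial spacing = 24.74 × 111.2 km/° = 2750 km.
At 11° latitude, spacing = 2750 × cos(11°) = 2700 km.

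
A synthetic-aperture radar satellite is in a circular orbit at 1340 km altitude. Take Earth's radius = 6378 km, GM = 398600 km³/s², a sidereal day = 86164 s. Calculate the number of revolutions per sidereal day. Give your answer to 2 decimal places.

Semi-major axis a = 6378 + 1340 = 7718 km. Period T = 2π√(a³/μ) = 2π√(7718³/398600) = 6747.9 s = 112.46 min.
Orbits per sidereal day = 86164 / 6747.9 = 12.769.

12.77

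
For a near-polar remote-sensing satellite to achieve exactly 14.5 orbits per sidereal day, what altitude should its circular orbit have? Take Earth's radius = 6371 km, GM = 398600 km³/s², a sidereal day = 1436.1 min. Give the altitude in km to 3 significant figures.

720 km

Required period T = 86166 / 14.5 = 5942.5 s.
From T = 2π√(a³/μ): a = (μ T²/4π²)^(1/3) = (398600 × 5942.5² / 4π²)^(1/3) = 7091 km.
Altitude h = a − R = 7091 − 6371 = 720 km.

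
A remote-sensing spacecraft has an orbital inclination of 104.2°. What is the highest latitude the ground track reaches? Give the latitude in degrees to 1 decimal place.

75.8°

Retrograde orbit: the ground track reaches ±(180° − i) = ±(180 − 104.2) = ±75.8°.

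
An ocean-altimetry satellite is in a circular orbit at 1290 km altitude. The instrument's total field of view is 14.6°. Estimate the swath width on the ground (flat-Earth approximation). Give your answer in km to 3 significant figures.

Half-angle = 14.6°/2 = 7.3°.
Swath width ≈ 2h·tan(θ/2) = 2 × 1290 × tan(7.3°) = 330.5 km.

331 km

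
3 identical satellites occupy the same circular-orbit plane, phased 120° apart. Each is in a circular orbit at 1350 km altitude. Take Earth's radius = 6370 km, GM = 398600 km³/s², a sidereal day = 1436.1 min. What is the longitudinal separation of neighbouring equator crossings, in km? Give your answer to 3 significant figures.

1050 km

Semi-major axis a = 6370 + 1350 = 7720 km. Period T = 2π√(a³/μ) = 2π√(7720³/398600) = 6750.5 s = 112.51 min.
Single-satellite node shift = (6750.5/86166) × 360° = 28.20°.
With 3 satellites evenly phased, successive equator crossings are 28.20/3 = 9.401° apart.
That is 9.401 × 111.2 = 1045 km at the equator.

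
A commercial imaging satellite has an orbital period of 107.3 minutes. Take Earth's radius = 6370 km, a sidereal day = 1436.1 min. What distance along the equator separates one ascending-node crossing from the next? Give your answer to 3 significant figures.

2990 km

T = 107.3 min = 6438.0 s.
During one orbit Earth rotates (6438.0 / 86166) × 360° = 26.90°.
At the equator that is 26.90° × (2π·6370/360) km/° = 26.90 × 111.2 = 2990 km.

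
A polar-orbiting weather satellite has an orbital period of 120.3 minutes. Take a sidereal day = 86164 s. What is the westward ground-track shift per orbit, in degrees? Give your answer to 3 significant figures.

T = 120.3 min = 7218.0 s.
During one orbit Earth rotates (7218.0 / 86164) × 360° = 30.16°.

30.2°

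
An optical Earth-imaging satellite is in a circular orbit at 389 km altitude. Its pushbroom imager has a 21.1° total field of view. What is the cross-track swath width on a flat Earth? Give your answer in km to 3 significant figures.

145 km

Half-angle = 21.1°/2 = 10.55°.
Swath width ≈ 2h·tan(θ/2) = 2 × 389 × tan(10.55°) = 144.9 km.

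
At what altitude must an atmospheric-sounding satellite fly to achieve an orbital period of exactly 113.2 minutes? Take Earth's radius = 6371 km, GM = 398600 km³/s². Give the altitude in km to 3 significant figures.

1380 km

T = 113.2 min = 6792.0 s.
From T = 2π√(a³/μ): a = (μ T²/4π²)^(1/3) = (398600 × 6792.0² / 4π²)^(1/3) = 7752 km.
Altitude h = a − R = 7752 − 6371 = 1381 km.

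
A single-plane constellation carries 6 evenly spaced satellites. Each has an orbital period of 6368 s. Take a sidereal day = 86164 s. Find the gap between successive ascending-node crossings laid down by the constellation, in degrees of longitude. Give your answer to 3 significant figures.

4.43°

Single-satellite node shift = (6368.0/86164) × 360° = 26.61°.
With 6 satellites evenly phased, successive equator crossings are 26.61/6 = 4.434° apart.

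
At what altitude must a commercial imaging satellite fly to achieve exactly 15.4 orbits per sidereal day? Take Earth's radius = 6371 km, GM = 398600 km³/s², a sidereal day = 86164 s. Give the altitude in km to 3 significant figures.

Required period T = 86164 / 15.4 = 5595.1 s.
From T = 2π√(a³/μ): a = (μ T²/4π²)^(1/3) = (398600 × 5595.1² / 4π²)^(1/3) = 6812 km.
Altitude h = a − R = 6812 − 6371 = 441 km.

441 km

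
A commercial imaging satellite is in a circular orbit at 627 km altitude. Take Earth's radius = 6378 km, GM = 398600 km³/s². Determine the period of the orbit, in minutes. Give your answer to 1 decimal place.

97.2 min

Semi-major axis a = 6378 + 627 = 7005 km. Period T = 2π√(a³/μ) = 2π√(7005³/398600) = 5834.8 s = 97.25 min.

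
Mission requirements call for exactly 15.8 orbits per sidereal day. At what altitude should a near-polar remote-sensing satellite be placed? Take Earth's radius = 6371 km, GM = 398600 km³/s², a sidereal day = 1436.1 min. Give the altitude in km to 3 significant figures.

Required period T = 86166 / 15.8 = 5453.5 s.
From T = 2π√(a³/μ): a = (μ T²/4π²)^(1/3) = (398600 × 5453.5² / 4π²)^(1/3) = 6696 km.
Altitude h = a − R = 6696 − 6371 = 325 km.

325 km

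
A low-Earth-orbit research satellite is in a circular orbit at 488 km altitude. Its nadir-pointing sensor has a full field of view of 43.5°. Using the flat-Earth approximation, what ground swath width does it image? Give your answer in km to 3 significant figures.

Half-angle = 43.5°/2 = 21.75°.
Swath width ≈ 2h·tan(θ/2) = 2 × 488 × tan(21.75°) = 389.4 km.

389 km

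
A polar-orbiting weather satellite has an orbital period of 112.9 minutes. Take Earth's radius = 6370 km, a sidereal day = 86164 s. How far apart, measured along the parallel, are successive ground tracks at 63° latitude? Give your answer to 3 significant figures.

1430 km

T = 112.9 min = 6774.0 s.
Node shift per orbit = (6774.0/86164) × 360° = 28.30°.
Equatorial spacing = 28.30 × 111.2 km/° = 3147 km.
At 63° latitude, spacing = 3147 × cos(63°) = 1429 km.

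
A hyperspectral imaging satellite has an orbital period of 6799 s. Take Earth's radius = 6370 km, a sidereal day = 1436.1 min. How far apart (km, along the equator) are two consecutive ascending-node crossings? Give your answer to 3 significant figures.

During one orbit Earth rotates (6799.0 / 86166) × 360° = 28.41°.
At the equator that is 28.41° × (2π·6370/360) km/° = 28.41 × 111.2 = 3158 km.

3160 km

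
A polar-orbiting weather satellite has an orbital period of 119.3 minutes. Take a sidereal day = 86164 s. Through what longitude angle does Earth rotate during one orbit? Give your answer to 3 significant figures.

T = 119.3 min = 7158.0 s.
During one orbit Earth rotates (7158.0 / 86164) × 360° = 29.91°.

29.9°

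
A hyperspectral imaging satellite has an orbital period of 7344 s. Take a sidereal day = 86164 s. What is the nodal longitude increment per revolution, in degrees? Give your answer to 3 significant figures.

30.7°

During one orbit Earth rotates (7344.0 / 86164) × 360° = 30.68°.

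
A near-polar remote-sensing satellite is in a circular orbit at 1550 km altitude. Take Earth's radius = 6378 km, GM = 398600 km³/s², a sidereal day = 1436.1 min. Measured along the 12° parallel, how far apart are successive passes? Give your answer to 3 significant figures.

3200 km

Semi-major axis a = 6378 + 1550 = 7928 km. Period T = 2π√(a³/μ) = 2π√(7928³/398600) = 7025.2 s = 117.09 min.
Node shift per orbit = (7025.2/86166) × 360° = 29.35°.
Equatorial spacing = 29.35 × 111.3 km/° = 3267 km.
At 12° latitude, spacing = 3267 × cos(12°) = 3196 km.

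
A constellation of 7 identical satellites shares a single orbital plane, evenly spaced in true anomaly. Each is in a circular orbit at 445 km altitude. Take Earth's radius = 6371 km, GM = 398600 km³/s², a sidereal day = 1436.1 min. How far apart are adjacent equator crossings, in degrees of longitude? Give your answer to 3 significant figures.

3.34°

Semi-major axis a = 6371 + 445 = 6816 km. Period T = 2π√(a³/μ) = 2π√(6816³/398600) = 5600.2 s = 93.34 min.
Single-satellite node shift = (5600.2/86166) × 360° = 23.40°.
With 7 satellites evenly phased, successive equator crossings are 23.40/7 = 3.343° apart.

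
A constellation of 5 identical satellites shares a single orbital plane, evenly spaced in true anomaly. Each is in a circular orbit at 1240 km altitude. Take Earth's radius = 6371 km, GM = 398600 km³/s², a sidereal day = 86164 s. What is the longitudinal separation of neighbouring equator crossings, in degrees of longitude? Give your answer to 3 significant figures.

5.52°

Semi-major axis a = 6371 + 1240 = 7611 km. Period T = 2π√(a³/μ) = 2π√(7611³/398600) = 6608.1 s = 110.13 min.
Single-satellite node shift = (6608.1/86164) × 360° = 27.61°.
With 5 satellites evenly phased, successive equator crossings are 27.61/5 = 5.522° apart.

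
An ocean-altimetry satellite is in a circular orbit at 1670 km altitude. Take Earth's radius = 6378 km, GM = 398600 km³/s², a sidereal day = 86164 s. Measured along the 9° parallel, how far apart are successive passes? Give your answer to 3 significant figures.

3300 km

Semi-major axis a = 6378 + 1670 = 8048 km. Period T = 2π√(a³/μ) = 2π√(8048³/398600) = 7185.3 s = 119.75 min.
Node shift per orbit = (7185.3/86164) × 360° = 30.02°.
Equatorial spacing = 30.02 × 111.3 km/° = 3342 km.
At 9° latitude, spacing = 3342 × cos(9°) = 3301 km.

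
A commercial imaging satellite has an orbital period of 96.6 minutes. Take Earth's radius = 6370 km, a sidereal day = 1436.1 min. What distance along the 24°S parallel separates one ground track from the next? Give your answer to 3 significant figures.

T = 96.6 min = 5796.0 s.
Node shift per orbit = (5796.0/86166) × 360° = 24.22°.
Equatorial spacing = 24.22 × 111.2 km/° = 2692 km.
At 24° latitude, spacing = 2692 × cos(24°) = 2459 km.

2460 km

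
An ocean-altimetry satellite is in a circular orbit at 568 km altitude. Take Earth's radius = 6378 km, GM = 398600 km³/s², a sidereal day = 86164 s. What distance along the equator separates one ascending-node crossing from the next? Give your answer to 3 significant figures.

2680 km

Semi-major axis a = 6378 + 568 = 6946 km. Period T = 2π√(a³/μ) = 2π√(6946³/398600) = 5761.2 s = 96.02 min.
During one orbit Earth rotates (5761.2 / 86164) × 360° = 24.07°.
At the equator that is 24.07° × (2π·6378/360) km/° = 24.07 × 111.3 = 2679 km.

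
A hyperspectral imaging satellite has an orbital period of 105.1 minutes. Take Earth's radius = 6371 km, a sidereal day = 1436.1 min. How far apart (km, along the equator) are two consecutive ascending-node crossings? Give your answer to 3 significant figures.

T = 105.1 min = 6306.0 s.
During one orbit Earth rotates (6306.0 / 86166) × 360° = 26.35°.
At the equator that is 26.35° × (2π·6371/360) km/° = 26.35 × 111.2 = 2930 km.

2930 km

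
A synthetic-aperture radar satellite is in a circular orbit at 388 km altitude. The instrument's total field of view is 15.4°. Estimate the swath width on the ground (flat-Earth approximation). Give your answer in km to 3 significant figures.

105 km

Half-angle = 15.4°/2 = 7.7°.
Swath width ≈ 2h·tan(θ/2) = 2 × 388 × tan(7.7°) = 104.9 km.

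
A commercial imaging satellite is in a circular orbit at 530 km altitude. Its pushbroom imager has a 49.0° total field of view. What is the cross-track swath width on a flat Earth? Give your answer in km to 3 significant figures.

Half-angle = 49.0°/2 = 24.5°.
Swath width ≈ 2h·tan(θ/2) = 2 × 530 × tan(24.5°) = 483.1 km.

483 km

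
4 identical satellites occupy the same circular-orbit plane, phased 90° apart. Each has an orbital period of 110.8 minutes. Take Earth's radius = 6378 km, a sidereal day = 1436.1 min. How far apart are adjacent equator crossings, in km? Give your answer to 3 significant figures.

T = 110.8 min = 6648.0 s.
Single-satellite node shift = (6648.0/86166) × 360° = 27.78°.
With 4 satellites evenly phased, successive equator crossings are 27.78/4 = 6.944° apart.
That is 6.944 × 111.3 = 773 km at the equator.

773 km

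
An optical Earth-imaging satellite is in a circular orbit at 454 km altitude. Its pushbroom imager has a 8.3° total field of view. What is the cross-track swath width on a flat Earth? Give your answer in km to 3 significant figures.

Half-angle = 8.3°/2 = 4.15°.
Swath width ≈ 2h·tan(θ/2) = 2 × 454 × tan(4.15°) = 65.9 km.

65.9 km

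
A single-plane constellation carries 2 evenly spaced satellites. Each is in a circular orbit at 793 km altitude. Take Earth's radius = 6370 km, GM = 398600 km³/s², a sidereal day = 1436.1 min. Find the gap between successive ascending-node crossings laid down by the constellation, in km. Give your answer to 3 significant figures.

Semi-major axis a = 6370 + 793 = 7163 km. Period T = 2π√(a³/μ) = 2π√(7163³/398600) = 6033.3 s = 100.55 min.
Single-satellite node shift = (6033.3/86166) × 360° = 25.21°.
With 2 satellites evenly phased, successive equator crossings are 25.21/2 = 12.603° apart.
That is 12.603 × 111.2 = 1401 km at the equator.

1400 km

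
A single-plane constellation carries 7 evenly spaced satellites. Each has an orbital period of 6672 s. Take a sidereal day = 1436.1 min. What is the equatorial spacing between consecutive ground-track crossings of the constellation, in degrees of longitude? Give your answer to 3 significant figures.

Single-satellite node shift = (6672.0/86166) × 360° = 27.88°.
With 7 satellites evenly phased, successive equator crossings are 27.88/7 = 3.982° apart.

3.98°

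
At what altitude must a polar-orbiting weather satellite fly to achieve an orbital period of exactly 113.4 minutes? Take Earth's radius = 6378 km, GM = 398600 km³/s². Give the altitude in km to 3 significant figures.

1380 km

T = 113.4 min = 6804.0 s.
From T = 2π√(a³/μ): a = (μ T²/4π²)^(1/3) = (398600 × 6804.0² / 4π²)^(1/3) = 7761 km.
Altitude h = a − R = 7761 − 6378 = 1383 km.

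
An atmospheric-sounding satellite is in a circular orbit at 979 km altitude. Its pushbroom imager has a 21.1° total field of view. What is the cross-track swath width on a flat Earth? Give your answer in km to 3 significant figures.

Half-angle = 21.1°/2 = 10.55°.
Swath width ≈ 2h·tan(θ/2) = 2 × 979 × tan(10.55°) = 364.7 km.

365 km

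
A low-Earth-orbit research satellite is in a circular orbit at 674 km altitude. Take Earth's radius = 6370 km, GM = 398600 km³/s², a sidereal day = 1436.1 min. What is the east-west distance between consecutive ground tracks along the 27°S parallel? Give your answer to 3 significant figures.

Semi-major axis a = 6370 + 674 = 7044 km. Period T = 2π√(a³/μ) = 2π√(7044³/398600) = 5883.6 s = 98.06 min.
Node shift per orbit = (5883.6/86166) × 360° = 24.58°.
Equatorial spacing = 24.58 × 111.2 km/° = 2733 km.
At 27° latitude, spacing = 2733 × cos(27°) = 2435 km.

2440 km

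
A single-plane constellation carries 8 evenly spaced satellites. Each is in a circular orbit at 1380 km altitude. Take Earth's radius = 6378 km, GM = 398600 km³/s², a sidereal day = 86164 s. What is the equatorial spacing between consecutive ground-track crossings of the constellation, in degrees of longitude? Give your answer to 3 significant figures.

3.55°

Semi-major axis a = 6378 + 1380 = 7758 km. Period T = 2π√(a³/μ) = 2π√(7758³/398600) = 6800.4 s = 113.34 min.
Single-satellite node shift = (6800.4/86164) × 360° = 28.41°.
With 8 satellites evenly phased, successive equator crossings are 28.41/8 = 3.552° apart.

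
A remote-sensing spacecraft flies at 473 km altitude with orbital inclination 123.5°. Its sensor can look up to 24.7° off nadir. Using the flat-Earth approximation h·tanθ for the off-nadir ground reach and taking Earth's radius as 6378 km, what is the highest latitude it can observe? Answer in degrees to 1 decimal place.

Retrograde orbit: the ground track reaches ±(180° − i) = ±(180 − 123.5) = ±56.5°.
Sensor half-swath on the ground ≈ 473·tan(24.7°) = 218 km = 1.95° of latitude.
Maximum observable latitude ≈ 56.5 + 1.95 = 58.5°.

58.5°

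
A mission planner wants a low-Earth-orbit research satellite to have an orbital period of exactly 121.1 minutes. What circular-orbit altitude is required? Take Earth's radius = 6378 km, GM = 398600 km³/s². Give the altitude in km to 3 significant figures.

1730 km

T = 121.1 min = 7266.0 s.
From T = 2π√(a³/μ): a = (μ T²/4π²)^(1/3) = (398600 × 7266.0² / 4π²)^(1/3) = 8108 km.
Altitude h = a − R = 8108 − 6378 = 1730 km.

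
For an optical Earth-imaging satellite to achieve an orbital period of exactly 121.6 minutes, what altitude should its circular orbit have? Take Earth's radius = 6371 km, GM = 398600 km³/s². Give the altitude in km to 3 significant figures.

1760 km

T = 121.6 min = 7296.0 s.
From T = 2π√(a³/μ): a = (μ T²/4π²)^(1/3) = (398600 × 7296.0² / 4π²)^(1/3) = 8130 km.
Altitude h = a − R = 8130 − 6371 = 1759 km.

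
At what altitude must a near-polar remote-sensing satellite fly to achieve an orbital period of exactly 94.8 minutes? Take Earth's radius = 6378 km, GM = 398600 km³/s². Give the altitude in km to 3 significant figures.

T = 94.8 min = 5688.0 s.
From T = 2π√(a³/μ): a = (μ T²/4π²)^(1/3) = (398600 × 5688.0² / 4π²)^(1/3) = 6887 km.
Altitude h = a − R = 6887 − 6378 = 509 km.

509 km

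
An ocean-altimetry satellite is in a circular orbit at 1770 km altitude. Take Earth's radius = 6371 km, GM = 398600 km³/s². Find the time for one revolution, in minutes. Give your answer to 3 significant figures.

122 min

Semi-major axis a = 6371 + 1770 = 8141 km. Period T = 2π√(a³/μ) = 2π√(8141³/398600) = 7310.2 s = 121.84 min.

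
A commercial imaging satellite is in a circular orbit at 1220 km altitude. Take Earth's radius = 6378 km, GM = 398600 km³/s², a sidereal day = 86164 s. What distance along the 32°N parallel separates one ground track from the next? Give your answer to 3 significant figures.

Semi-major axis a = 6378 + 1220 = 7598 km. Period T = 2π√(a³/μ) = 2π√(7598³/398600) = 6591.1 s = 109.85 min.
Node shift per orbit = (6591.1/86164) × 360° = 27.54°.
Equatorial spacing = 27.54 × 111.3 km/° = 3065 km.
At 32° latitude, spacing = 3065 × cos(32°) = 2600 km.

2600 km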